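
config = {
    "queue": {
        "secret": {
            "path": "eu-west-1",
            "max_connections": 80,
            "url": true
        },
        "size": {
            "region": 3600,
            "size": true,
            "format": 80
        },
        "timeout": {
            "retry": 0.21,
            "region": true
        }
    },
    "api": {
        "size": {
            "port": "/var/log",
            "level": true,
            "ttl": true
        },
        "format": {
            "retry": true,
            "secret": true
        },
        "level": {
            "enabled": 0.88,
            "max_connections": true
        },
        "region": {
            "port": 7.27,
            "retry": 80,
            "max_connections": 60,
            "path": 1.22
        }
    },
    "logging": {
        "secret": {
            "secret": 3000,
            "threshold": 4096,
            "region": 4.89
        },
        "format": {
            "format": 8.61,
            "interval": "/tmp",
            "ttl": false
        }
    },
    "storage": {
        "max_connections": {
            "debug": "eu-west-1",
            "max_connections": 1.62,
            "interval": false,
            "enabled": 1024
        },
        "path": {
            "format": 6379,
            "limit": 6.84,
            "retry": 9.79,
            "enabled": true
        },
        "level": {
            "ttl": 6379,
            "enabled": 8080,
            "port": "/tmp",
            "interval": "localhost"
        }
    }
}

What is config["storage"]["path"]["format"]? 6379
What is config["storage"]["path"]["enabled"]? True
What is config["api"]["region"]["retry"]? 80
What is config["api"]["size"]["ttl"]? True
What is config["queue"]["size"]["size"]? True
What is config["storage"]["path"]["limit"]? 6.84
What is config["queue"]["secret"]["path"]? "eu-west-1"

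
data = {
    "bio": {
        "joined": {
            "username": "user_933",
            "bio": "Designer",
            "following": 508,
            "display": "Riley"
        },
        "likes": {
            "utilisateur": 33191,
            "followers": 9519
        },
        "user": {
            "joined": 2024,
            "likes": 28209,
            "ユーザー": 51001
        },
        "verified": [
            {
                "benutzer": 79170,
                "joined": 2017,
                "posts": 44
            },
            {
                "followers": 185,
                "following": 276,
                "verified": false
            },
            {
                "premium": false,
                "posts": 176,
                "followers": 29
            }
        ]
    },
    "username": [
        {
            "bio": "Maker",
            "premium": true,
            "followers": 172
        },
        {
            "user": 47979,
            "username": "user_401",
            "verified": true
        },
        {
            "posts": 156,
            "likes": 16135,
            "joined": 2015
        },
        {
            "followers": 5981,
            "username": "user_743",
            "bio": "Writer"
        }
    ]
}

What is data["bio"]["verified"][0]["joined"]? 2017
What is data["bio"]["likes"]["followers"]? 9519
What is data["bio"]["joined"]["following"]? 508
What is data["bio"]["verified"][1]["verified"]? False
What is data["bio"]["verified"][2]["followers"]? 29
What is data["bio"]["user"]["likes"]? 28209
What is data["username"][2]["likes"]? 16135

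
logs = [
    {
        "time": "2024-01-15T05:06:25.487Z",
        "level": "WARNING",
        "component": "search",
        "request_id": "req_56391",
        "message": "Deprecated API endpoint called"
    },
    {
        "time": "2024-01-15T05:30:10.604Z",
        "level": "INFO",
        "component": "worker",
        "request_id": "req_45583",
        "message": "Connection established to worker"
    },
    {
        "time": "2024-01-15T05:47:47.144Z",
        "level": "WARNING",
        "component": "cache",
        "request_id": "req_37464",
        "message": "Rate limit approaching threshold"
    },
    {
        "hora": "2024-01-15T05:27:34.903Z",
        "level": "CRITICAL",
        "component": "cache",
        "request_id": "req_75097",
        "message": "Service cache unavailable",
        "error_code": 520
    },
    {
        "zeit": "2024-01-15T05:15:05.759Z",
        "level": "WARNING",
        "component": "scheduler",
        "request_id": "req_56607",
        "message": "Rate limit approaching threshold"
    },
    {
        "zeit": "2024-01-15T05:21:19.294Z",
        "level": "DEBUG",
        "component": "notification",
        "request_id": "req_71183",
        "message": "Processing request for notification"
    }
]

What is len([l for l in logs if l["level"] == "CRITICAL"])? 1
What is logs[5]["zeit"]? "2024-01-15T05:21:19.294Z"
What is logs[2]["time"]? "2024-01-15T05:47:47.144Z"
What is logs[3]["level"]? "CRITICAL"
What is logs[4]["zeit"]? "2024-01-15T05:15:05.759Z"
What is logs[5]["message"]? "Processing request for notification"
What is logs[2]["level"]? "WARNING"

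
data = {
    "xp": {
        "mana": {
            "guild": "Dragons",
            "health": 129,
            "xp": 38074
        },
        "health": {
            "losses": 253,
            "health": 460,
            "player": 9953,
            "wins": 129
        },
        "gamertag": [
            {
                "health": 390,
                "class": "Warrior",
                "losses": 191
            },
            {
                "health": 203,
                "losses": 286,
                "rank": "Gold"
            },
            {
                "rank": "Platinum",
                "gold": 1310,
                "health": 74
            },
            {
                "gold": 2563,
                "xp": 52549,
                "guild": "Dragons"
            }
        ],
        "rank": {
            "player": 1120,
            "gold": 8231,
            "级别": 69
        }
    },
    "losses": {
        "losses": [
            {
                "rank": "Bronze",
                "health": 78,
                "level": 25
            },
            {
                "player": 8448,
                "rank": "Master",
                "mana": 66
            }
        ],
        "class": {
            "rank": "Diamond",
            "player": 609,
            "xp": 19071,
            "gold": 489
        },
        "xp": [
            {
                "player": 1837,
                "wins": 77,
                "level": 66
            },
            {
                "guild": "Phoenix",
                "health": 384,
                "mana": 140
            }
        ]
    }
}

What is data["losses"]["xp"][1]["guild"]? "Phoenix"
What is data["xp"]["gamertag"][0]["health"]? 390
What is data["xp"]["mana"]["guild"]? "Dragons"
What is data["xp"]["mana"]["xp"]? 38074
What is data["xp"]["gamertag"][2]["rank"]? "Platinum"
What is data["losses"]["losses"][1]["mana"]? 66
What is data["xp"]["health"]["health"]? 460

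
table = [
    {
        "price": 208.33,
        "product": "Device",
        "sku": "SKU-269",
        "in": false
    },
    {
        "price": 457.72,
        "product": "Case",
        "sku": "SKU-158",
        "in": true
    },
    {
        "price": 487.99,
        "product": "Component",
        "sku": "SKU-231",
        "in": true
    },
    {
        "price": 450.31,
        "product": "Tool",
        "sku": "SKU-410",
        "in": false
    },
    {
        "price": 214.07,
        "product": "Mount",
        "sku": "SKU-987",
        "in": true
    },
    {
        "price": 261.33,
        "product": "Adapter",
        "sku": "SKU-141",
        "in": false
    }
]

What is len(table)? 6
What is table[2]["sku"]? "SKU-231"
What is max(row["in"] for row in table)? True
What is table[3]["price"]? 450.31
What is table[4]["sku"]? "SKU-987"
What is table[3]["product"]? "Tool"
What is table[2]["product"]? "Component"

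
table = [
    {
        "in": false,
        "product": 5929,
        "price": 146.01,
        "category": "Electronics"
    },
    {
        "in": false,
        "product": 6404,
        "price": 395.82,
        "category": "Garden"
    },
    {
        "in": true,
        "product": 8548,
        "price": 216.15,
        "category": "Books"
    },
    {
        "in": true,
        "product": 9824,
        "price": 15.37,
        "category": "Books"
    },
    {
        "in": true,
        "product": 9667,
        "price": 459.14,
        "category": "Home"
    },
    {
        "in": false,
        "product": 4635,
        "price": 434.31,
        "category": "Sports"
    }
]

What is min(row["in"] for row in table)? False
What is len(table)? 6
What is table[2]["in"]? True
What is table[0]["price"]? 146.01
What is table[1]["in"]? False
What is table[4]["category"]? "Home"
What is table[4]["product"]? 9667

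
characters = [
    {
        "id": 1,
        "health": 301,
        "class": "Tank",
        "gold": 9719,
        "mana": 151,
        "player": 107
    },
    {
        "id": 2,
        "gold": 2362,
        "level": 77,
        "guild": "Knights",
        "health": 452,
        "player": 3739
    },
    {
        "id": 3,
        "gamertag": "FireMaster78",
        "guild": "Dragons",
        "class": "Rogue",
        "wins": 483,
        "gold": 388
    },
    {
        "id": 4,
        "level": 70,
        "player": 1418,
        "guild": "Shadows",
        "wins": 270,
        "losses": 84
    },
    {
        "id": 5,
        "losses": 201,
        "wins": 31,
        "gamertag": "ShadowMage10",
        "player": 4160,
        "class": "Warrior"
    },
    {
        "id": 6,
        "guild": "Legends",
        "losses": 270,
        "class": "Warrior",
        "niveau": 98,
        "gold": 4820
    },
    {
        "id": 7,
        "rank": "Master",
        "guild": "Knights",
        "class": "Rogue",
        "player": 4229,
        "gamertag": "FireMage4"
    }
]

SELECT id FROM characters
[1, 2, 3, 4, 5, 6, 7]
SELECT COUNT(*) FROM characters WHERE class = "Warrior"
2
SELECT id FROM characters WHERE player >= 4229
[7]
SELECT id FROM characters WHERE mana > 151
[]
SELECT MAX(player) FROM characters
4229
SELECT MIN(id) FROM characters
1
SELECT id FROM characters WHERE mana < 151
[]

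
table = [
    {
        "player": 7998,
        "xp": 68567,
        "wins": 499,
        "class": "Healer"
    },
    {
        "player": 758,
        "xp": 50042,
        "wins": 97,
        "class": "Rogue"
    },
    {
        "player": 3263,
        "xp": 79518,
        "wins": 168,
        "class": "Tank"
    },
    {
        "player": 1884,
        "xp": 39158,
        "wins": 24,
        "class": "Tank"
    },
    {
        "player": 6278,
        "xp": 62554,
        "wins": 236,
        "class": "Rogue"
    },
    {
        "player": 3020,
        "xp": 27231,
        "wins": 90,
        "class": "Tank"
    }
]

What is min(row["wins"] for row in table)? 24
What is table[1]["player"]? 758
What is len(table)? 6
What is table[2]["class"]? "Tank"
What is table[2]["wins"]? 168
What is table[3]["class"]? "Tank"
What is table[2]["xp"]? 79518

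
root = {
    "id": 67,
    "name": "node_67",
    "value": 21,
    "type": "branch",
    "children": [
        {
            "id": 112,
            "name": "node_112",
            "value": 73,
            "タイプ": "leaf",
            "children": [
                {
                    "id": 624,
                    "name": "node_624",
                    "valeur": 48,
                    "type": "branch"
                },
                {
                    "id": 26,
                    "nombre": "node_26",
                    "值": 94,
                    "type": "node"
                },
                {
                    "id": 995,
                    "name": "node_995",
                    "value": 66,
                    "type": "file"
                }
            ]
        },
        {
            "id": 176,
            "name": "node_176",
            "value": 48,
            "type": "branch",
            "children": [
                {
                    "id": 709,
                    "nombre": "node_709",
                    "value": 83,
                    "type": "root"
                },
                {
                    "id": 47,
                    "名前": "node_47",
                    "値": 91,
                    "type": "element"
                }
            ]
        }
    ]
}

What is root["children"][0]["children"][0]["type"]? "branch"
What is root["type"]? "branch"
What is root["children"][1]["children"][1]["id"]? 47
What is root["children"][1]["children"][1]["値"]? 91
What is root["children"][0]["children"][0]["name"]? "node_624"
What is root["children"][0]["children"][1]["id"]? 26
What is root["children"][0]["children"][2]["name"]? "node_995"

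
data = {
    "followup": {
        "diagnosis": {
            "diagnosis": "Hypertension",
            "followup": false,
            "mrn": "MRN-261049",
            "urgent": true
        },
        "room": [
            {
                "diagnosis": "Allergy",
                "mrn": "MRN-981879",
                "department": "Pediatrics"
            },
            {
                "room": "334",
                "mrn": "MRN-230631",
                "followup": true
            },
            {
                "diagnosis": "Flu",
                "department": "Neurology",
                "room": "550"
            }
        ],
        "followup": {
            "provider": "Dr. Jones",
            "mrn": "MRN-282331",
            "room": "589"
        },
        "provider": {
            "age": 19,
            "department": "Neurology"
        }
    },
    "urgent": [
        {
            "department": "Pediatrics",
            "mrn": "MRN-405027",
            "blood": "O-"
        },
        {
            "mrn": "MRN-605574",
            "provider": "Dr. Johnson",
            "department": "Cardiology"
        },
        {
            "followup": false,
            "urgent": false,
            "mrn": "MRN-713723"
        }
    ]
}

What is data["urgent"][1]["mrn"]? "MRN-605574"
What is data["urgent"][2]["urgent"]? False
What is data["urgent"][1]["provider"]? "Dr. Johnson"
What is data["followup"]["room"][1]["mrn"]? "MRN-230631"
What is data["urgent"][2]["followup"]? False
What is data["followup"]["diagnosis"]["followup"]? False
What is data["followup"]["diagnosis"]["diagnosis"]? "Hypertension"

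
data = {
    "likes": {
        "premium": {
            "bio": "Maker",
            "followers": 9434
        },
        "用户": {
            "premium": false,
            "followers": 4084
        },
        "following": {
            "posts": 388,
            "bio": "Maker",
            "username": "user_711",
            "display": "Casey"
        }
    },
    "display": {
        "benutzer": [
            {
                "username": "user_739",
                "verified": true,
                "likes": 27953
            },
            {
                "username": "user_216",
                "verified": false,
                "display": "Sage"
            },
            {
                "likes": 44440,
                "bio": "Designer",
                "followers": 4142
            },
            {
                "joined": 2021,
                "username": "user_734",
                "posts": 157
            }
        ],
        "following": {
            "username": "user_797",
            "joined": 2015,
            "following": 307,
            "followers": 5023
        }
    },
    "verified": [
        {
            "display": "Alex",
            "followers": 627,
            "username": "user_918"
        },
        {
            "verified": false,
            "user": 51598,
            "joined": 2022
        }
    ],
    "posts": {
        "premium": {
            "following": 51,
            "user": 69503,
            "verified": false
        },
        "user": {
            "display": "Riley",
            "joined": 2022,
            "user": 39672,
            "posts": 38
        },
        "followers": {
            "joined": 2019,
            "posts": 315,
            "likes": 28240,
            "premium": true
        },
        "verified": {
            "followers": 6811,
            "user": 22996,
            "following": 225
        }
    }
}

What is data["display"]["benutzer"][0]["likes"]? 27953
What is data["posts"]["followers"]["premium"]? True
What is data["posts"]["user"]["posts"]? 38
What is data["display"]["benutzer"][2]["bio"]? "Designer"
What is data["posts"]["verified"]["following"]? 225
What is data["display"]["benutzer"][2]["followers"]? 4142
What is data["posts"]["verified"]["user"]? 22996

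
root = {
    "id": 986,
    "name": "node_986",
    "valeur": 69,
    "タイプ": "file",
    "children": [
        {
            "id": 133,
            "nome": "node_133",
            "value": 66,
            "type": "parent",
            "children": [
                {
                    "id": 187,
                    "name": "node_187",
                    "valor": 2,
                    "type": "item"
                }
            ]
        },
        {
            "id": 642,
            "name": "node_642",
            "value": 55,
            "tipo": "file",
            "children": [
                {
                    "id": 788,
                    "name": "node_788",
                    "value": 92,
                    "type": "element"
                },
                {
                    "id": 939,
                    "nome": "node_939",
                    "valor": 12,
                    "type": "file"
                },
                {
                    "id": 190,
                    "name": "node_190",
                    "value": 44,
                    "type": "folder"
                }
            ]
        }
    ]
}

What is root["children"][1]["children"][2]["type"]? "folder"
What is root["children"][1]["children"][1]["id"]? 939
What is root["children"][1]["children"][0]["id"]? 788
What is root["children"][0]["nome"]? "node_133"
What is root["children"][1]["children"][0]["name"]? "node_788"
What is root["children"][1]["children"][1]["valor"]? 12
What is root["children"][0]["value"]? 66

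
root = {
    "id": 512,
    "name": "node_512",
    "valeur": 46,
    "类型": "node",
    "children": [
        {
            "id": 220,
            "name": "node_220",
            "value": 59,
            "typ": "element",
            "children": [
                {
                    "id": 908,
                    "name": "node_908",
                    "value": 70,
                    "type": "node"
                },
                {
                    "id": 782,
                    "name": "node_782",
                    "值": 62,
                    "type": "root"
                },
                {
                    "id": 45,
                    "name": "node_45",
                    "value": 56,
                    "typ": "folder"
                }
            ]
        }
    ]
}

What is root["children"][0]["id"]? 220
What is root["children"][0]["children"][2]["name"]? "node_45"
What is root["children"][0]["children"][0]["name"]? "node_908"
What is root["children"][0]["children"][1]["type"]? "root"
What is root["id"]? 512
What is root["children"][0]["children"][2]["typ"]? "folder"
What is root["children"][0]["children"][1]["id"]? 782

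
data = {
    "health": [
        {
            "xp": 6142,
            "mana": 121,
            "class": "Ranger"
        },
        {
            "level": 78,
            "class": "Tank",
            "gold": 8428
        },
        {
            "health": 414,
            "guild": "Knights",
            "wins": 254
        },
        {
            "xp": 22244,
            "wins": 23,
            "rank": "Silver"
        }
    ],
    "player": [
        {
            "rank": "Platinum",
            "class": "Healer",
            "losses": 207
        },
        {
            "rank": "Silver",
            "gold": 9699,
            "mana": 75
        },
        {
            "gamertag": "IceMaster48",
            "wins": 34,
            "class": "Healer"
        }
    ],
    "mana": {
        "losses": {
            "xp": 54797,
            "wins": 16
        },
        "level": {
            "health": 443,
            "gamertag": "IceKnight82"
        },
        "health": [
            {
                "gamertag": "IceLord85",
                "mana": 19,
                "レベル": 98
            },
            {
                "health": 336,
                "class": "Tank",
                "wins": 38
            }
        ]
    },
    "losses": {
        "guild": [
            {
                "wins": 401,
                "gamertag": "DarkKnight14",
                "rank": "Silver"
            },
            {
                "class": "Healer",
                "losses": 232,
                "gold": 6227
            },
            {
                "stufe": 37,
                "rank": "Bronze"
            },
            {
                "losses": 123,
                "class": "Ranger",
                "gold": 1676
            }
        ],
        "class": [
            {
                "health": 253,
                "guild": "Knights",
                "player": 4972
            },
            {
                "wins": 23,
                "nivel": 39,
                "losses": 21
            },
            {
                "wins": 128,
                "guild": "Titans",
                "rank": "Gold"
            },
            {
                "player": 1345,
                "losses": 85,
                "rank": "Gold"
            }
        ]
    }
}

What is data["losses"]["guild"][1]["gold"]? 6227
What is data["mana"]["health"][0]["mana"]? 19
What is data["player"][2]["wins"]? 34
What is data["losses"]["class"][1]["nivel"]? 39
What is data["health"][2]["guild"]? "Knights"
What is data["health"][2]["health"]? 414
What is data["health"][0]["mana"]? 121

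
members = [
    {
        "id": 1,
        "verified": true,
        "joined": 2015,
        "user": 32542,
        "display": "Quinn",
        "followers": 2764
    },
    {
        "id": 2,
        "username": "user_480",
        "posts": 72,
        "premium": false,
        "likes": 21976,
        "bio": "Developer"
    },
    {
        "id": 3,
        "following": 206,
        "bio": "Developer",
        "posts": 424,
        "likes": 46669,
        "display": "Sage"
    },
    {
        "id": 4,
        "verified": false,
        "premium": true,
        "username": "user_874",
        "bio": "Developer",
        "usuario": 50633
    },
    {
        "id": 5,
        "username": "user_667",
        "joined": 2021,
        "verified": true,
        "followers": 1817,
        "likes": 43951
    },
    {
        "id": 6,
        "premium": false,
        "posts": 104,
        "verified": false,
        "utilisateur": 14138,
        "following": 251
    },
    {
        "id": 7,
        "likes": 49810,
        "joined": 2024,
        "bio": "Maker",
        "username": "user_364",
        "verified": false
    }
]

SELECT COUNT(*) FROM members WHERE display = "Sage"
1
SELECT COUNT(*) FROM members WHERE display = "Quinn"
1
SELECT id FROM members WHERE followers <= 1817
[5]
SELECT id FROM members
[1, 2, 3, 4, 5, 6, 7]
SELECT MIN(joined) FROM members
2015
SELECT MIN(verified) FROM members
False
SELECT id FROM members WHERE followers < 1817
[]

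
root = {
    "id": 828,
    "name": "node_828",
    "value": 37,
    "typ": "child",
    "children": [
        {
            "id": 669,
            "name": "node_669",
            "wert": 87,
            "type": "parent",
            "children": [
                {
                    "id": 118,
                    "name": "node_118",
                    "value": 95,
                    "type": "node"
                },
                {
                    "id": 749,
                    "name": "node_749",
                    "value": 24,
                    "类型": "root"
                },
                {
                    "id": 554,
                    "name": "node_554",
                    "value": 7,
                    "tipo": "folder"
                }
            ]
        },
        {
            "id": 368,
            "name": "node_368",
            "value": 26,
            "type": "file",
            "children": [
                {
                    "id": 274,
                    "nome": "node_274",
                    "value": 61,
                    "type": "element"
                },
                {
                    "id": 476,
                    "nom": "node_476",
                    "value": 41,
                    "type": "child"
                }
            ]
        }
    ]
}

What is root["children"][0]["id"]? 669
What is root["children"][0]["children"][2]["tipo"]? "folder"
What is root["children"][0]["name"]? "node_669"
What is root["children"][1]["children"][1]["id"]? 476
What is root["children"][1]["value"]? 26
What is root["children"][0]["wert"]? 87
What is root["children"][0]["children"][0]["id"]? 118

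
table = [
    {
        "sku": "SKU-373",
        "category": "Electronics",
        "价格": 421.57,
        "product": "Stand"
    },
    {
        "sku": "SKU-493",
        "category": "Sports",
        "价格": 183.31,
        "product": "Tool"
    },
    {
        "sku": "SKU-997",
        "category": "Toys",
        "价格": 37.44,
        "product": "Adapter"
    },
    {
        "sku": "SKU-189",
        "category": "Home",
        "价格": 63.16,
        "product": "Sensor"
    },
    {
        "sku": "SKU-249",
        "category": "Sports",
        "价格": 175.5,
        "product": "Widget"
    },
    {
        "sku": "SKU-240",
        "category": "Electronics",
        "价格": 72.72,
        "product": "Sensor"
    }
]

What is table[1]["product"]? "Tool"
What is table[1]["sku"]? "SKU-493"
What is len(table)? 6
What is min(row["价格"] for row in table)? 37.44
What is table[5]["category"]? "Electronics"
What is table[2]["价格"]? 37.44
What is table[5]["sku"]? "SKU-240"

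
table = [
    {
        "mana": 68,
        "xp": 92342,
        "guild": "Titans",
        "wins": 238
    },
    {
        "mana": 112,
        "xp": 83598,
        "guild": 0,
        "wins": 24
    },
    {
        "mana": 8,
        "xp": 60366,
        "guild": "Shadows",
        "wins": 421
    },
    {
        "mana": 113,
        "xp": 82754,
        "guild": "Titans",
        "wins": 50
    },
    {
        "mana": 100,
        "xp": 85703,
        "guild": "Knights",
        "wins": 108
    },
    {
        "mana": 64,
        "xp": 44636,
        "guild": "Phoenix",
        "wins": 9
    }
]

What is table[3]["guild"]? "Titans"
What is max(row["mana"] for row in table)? 113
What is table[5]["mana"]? 64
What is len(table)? 6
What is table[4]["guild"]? "Knights"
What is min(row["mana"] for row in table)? 8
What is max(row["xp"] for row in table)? 92342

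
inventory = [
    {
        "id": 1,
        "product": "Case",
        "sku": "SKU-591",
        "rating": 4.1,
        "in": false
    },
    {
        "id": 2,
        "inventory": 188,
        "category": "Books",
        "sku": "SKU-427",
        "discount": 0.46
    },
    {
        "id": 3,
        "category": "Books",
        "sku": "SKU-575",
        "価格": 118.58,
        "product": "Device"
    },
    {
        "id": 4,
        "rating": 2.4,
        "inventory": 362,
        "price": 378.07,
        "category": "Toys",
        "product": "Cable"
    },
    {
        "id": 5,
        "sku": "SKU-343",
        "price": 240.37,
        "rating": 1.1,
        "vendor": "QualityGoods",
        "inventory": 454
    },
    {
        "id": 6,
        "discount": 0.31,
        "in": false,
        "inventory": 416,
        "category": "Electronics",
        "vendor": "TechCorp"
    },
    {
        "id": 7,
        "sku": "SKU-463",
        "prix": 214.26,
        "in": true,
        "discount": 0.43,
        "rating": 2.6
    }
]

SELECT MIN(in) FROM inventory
False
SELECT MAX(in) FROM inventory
True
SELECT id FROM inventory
[1, 2, 3, 4, 5, 6, 7]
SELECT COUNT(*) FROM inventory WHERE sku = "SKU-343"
1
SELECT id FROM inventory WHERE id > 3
[4, 5, 6, 7]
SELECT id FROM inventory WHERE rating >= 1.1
[1, 4, 5, 7]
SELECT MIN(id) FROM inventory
1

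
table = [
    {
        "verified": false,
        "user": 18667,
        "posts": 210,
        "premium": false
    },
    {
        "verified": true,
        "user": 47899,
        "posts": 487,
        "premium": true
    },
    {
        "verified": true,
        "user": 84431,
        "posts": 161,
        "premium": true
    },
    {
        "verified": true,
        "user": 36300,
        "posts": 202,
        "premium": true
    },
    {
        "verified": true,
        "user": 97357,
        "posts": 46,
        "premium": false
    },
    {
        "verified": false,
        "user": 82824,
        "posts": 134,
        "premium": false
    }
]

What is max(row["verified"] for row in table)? True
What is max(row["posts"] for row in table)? 487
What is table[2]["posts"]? 161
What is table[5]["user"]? 82824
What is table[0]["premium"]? False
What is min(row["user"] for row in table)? 18667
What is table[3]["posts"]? 202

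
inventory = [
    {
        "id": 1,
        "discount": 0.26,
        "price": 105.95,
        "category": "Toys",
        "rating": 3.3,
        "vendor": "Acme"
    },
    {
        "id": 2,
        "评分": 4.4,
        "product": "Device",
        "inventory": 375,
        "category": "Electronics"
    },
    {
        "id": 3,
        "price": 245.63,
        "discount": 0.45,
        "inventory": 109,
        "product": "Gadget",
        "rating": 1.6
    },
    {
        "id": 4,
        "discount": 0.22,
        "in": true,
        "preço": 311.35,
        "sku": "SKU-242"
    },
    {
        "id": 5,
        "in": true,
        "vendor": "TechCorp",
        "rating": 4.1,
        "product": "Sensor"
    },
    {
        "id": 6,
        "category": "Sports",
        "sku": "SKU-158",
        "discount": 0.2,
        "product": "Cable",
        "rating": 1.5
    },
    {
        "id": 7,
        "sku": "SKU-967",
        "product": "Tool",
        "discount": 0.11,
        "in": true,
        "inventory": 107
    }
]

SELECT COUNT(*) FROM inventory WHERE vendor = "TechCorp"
1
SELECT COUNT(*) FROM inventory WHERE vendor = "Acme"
1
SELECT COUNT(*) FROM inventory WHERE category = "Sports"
1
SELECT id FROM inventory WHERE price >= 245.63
[3]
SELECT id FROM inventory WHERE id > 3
[4, 5, 6, 7]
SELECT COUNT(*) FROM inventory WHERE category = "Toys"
1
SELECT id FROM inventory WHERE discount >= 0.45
[3]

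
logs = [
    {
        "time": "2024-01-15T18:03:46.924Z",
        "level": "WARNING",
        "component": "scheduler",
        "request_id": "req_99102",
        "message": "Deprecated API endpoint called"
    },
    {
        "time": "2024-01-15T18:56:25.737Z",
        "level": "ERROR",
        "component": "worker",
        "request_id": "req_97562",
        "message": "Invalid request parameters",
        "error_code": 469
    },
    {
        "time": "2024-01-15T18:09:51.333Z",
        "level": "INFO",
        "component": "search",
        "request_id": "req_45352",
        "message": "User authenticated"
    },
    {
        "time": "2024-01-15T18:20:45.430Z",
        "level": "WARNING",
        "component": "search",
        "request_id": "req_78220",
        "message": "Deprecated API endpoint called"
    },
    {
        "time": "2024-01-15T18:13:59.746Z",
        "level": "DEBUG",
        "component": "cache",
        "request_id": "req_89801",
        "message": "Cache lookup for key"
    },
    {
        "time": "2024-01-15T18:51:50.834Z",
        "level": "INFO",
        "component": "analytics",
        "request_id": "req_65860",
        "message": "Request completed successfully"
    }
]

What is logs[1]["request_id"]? "req_97562"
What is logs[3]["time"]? "2024-01-15T18:20:45.430Z"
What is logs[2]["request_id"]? "req_45352"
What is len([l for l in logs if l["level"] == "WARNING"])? 2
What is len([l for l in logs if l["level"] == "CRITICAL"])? 0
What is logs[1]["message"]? "Invalid request parameters"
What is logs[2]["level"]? "INFO"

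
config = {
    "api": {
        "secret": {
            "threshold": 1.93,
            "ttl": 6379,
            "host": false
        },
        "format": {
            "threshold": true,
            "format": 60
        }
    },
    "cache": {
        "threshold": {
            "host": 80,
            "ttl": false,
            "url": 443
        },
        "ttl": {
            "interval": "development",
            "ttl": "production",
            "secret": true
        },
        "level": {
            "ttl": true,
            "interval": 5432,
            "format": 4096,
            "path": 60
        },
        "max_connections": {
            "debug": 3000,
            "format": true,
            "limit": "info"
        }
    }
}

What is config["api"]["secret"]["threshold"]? 1.93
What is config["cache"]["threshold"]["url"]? 443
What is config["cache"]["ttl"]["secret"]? True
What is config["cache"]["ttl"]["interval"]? "development"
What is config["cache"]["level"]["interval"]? 5432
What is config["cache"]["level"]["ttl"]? True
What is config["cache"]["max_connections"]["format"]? True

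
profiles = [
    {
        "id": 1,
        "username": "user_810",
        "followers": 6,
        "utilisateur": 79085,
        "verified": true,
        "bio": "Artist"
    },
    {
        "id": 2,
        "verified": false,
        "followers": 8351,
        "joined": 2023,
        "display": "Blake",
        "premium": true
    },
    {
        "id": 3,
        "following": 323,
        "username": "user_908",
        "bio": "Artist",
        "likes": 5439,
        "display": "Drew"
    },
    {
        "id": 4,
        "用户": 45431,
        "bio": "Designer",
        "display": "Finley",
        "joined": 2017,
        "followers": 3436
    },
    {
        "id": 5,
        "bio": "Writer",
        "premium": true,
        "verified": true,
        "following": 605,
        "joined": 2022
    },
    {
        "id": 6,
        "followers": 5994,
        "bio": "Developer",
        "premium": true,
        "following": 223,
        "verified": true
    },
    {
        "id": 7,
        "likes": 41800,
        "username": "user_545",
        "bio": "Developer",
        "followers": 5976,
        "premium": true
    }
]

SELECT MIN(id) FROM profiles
1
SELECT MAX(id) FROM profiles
7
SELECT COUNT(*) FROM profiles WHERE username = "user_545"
1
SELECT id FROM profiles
[1, 2, 3, 4, 5, 6, 7]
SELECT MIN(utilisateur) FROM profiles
79085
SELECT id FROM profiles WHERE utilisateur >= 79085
[1]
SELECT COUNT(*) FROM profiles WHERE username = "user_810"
1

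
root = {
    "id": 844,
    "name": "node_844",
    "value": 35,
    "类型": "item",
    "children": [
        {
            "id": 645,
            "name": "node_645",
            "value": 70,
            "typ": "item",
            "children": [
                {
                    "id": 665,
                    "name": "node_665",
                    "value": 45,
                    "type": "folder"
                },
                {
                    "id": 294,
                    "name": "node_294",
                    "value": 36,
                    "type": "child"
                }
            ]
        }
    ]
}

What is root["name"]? "node_844"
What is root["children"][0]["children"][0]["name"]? "node_665"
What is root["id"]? 844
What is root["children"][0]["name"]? "node_645"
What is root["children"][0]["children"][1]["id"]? 294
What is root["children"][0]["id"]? 645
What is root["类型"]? "item"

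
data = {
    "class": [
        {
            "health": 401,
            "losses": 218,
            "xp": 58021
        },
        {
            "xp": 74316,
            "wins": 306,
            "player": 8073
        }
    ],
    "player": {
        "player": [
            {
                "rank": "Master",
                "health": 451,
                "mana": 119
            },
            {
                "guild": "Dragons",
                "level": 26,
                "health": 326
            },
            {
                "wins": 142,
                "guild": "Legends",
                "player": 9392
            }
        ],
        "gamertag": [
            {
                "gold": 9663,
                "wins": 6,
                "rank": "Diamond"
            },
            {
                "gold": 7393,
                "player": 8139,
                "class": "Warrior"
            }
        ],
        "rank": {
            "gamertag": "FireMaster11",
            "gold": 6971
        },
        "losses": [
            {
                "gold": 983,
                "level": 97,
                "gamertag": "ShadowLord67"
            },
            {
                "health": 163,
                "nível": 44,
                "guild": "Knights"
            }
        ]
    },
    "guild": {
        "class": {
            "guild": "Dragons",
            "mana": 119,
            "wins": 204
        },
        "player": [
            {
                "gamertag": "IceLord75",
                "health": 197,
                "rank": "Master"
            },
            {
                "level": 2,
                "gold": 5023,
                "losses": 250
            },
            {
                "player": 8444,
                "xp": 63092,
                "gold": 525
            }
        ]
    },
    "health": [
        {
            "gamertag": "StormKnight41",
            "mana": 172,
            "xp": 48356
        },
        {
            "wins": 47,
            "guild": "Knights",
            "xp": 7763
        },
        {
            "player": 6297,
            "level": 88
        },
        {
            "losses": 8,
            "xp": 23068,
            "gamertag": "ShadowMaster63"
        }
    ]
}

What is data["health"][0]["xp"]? 48356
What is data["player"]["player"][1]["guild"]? "Dragons"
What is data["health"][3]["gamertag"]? "ShadowMaster63"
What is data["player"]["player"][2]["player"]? 9392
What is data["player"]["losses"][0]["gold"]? 983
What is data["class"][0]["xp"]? 58021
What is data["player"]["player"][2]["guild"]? "Legends"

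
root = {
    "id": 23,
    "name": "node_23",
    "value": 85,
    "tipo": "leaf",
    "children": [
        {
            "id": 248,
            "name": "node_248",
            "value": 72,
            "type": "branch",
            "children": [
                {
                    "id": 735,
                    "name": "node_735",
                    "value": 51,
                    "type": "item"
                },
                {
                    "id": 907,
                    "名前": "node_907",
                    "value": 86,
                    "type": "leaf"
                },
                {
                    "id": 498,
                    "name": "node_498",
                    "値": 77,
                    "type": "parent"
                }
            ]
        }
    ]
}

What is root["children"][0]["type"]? "branch"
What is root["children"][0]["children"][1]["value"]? 86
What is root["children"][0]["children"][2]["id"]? 498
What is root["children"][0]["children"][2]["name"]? "node_498"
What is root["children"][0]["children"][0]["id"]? 735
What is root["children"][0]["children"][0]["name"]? "node_735"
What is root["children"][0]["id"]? 248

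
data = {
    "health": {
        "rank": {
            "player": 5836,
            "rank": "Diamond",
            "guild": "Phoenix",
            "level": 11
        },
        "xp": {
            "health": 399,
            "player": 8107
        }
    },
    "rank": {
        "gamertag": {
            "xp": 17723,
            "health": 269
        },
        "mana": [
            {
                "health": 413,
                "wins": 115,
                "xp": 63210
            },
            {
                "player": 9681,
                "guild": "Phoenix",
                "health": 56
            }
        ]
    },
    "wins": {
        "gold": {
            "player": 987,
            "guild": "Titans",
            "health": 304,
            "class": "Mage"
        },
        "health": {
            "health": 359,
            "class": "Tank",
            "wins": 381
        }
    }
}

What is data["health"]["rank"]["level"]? 11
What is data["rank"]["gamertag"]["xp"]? 17723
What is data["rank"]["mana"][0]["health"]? 413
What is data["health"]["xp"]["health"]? 399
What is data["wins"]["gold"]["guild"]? "Titans"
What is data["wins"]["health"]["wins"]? 381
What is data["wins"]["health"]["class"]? "Tank"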